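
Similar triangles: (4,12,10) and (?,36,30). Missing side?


Scale factor = 36/12 = 3
Missing side = 4 × 3
= 12.0

12.0


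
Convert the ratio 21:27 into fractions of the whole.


Total parts = 21 + 27 = 48
First part: 21/48 = 7/16
Second part: 27/48 = 9/16
= 7/16 and 9/16

7/16 and 9/16


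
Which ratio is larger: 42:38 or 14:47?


42/38 = 1.1053
14/47 = 0.2979
1.1053 > 0.2979, so 42:38 is greater
= 42:38

42:38


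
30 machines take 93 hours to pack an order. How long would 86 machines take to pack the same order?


Inverse proportion: x × y = constant
k = 30 × 93 = 2790
y₂ = k / 86 = 2790 / 86
= 32.44

32.44


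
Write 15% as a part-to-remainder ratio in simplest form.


15% means 15 parts out of 100; remainder = 85
Part : remainder = 15:85
GCD = 5
= 3:17

3:17


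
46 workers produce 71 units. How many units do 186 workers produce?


Direct proportion: y/x = constant
k = 71/46 ≈ 1.5435
y₂ = k × 186 = 71 × 186 / 46 = 13206/46
≈ 287.09

287.09


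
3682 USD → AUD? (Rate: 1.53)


Amount × rate = 3682 × 1.53
= 5633.46 AUD

5633.46 AUD


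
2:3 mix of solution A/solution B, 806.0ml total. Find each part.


Total parts = 2 + 3 = 5
solution A: 806.0 × 2/5 = 322.4ml
solution B: 806.0 × 3/5 = 483.6ml
= 322.4ml and 483.6ml

322.4ml and 483.6ml


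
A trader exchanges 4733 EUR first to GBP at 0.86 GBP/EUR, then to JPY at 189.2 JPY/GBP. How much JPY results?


Step 1: 4733 EUR × 0.86 = 4070.38 GBP
Step 2: 4070.38 GBP × 189.2 = 770115.90 JPY
Implied rate EUR→JPY = 0.86 × 189.2 = 162.7120
= 770115.90 JPY

770115.90 JPY


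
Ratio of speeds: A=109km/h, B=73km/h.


Ratio = 109:73
GCD = 1
Simplified = 109:73
Time ratio (same distance) = 73:109
Speed ratio = 109:73

109:73


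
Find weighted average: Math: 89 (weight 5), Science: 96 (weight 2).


Numerator = 89×5 + 96×2
= 445 + 192
= 637
Total weight = 7
Weighted avg = 637/7
= 91.00

91.00


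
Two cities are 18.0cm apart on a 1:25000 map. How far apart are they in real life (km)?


Real distance = map distance × scale
= 18.0cm × 25000
= 450000 cm = 4500.0 m
= 4.500 km

4.500 km


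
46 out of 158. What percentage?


Percentage = (part / whole) × 100
= (46 / 158) × 100
≈ 29.11%

29.11%


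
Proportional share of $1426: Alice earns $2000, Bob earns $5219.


Total income = 2000 + 5219 = $7219
Alice: $1426 × 2000/7219 = $395.07
Bob: $1426 × 5219/7219 = $1030.93
= Alice: $395.07, Bob: $1030.93

Alice: $395.07, Bob: $1030.93


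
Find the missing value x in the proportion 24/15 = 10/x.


Cross multiply: 24 × x = 15 × 10
24x = 150
x = 150 / 24
= 6.25

6.25


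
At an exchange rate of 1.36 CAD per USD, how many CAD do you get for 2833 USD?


Amount × rate = 2833 × 1.36
= 3852.88 CAD

3852.88 CAD


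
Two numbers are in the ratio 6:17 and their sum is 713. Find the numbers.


Let A = 6k, B = 17k.
6k + 17k = 713
23k = 713 → k = 713/23 = 31
A = 6×31 = 186, B = 17×31 = 527
= A = 186, B = 527

A = 186, B = 527


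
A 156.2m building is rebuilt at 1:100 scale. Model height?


Model size = real / scale
= 156.2 / 100
= 1.5620 m

1.5620 m


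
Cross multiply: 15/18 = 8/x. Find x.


Cross multiply: 15 × x = 18 × 8
15x = 144
x = 144 / 15
= 9.60

9.60


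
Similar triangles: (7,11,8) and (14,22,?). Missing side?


Scale factor = 14/7 = 2
Missing side = 8 × 2
= 16.0

16.0


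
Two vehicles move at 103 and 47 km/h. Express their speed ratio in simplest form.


Ratio = 103:47
GCD = 1
Simplified = 103:47
Time ratio (same distance) = 47:103
Speed ratio = 103:47

103:47


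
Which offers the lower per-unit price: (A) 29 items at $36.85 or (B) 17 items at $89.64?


Deal A: $36.85/29 = $1.2707/unit
Deal B: $89.64/17 = $5.2729/unit
A is cheaper per unit
= Deal A

Deal A


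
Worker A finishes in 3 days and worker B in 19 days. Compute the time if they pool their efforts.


Rate of A = 1/3 per day
Rate of B = 1/19 per day
Combined rate = 1/3 + 1/19 = 22/57 ≈ 0.3860 per day
Days = 1 / combined rate = 57/22
≈ 2.59 days

2.59 days


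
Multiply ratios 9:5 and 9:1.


Compound ratio = (9×9) : (5×1)
= 81:5
GCD = 1
= 81:5

81:5


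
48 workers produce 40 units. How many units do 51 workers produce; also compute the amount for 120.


Direct proportion: y/x = constant
k = 40/48 ≈ 0.8333
y at x=51: k × 51 = 40 × 51 / 48 = 2040/48 = 42.50
y at x=120: k × 120 = 40 × 120 / 48 = 4800/48 = 100.00
= 42.50 and 100.00

42.50 and 100.00


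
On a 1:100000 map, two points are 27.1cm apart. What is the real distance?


Real distance = map distance × scale
= 27.1cm × 100000
= 2710000 cm = 27100.0 m
= 27.100 km

27.100 km


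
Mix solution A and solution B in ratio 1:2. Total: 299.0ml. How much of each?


Total parts = 1 + 2 = 3
solution A: 299.0 × 1/3 = 99.7ml
solution B: 299.0 × 2/3 = 199.3ml
= 99.7ml and 199.3ml

99.7ml and 199.3ml


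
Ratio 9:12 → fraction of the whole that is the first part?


Total parts = 9 + 12 = 21
First part: 9/21 = 3/7
= 3/7

3/7


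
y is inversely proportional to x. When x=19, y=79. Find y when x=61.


Inverse proportion: x × y = constant
k = 19 × 79 = 1501
y₂ = k / 61 = 1501 / 61
= 24.61

24.61


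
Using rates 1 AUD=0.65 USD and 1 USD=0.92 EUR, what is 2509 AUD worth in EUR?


Step 1: 2509 AUD × 0.65 = 1630.85 USD
Step 2: 1630.85 USD × 0.92 = 1500.38 EUR
Implied rate AUD→EUR = 0.65 × 0.92 = 0.5980
= 1500.38 EUR

1500.38 EUR


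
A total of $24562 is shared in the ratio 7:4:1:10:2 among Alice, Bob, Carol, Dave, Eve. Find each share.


Total parts = 7 + 4 + 1 + 10 + 2 = 24
Alice: 24562 × 7/24 = 7163.92
Bob: 24562 × 4/24 = 4093.67
Carol: 24562 × 1/24 = 1023.42
Dave: 24562 × 10/24 = 10234.17
Eve: 24562 × 2/24 = 2046.83
= Alice: $7163.92, Bob: $4093.67, Carol: $1023.42, Dave: $10234.17, Eve: $2046.83

Alice: $7163.92, Bob: $4093.67, Carol: $1023.42, Dave: $10234.17, Eve: $2046.83


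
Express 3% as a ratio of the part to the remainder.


3% means 3 parts out of 100; remainder = 97
Part : remainder = 3:97
GCD = 1
= 3:97

3:97


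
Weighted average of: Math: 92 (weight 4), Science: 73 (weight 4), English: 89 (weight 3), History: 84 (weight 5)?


Numerator = 92×4 + 73×4 + 89×3 + 84×5
= 368 + 292 + 267 + 420
= 1347
Total weight = 16
Weighted avg = 1347/16
= 84.19

84.19


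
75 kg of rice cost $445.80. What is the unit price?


Unit rate = total / quantity
= 445.80 / 75
= $5.94 per unit

$5.94 per unit


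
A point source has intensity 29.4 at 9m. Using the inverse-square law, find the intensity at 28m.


I₁d₁² = I₂d₂²
I₂ = I₁ × (d₁/d₂)²
= 29.4 × (9/28)²
= 29.4 × 81/784
= 2381.4/784
= 3.0375

3.0375


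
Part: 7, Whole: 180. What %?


Percentage = (part / whole) × 100
= (7 / 180) × 100
≈ 3.89%

3.89%


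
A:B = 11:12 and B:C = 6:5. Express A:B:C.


Match B: multiply A:B by 6 → 66:72
Multiply B:C by 12 → 72:60
Combined: 66:72:60
GCD = 6
= 11:12:10

11:12:10


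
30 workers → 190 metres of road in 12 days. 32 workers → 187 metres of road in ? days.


Days ∝ work / workers, so d₂ = d₁ × (m₁/m₂) × (w₂/w₁)
Workers factor (inverse): 30/32 = 0.9375
Work factor (direct): 187/190 ≈ 0.9842
d₂ = 12 × 30/32 × 187/190 = (12 × 30 × 187) / (32 × 190) = 67320/6080
≈ 11.07 days

11.07 days


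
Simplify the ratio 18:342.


GCD(18, 342) = 18
18/18 : 342/18
= 1:19

1:19


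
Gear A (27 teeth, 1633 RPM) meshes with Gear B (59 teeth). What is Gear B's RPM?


Gear ratio = 27:59 = 27:59
RPM_B = RPM_A × (teeth_A / teeth_B)
= 1633 × (27/59)
= 747.3 RPM

747.3 RPM


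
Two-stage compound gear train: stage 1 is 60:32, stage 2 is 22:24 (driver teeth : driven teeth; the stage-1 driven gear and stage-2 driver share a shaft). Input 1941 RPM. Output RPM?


Stage 1: RPM_B = RPM_A × t_A/t_B = 1941 × 60/32 = 116460/32 ≈ 3639.38
B and C share a shaft → RPM_C = RPM_B
Stage 2: RPM_D = RPM_C × t_C/t_D = RPM_A × (t_A×t_C)/(t_B×t_D)
Overall ratio = (60×22)/(32×24) = 1320/768
RPM_D = 1941 × 1320/768 = 2562120/768
≈ 3336.09 RPM

3336.09 RPM


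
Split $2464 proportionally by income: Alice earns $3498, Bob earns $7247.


Total income = 3498 + 7247 = $10745
Alice: $2464 × 3498/10745 = $802.15
Bob: $2464 × 7247/10745 = $1661.85
= Alice: $802.15, Bob: $1661.85

Alice: $802.15, Bob: $1661.85


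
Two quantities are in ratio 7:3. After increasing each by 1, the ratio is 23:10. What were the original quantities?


Let A = 7k, B = 3k.
(7k + 1) / (3k + 1) = 23/10
Cross-multiply: 10(7k + 1) = 23(3k + 1)
70k + 10 = 69k + 23
70k - 69k = 23 - 10
1k = 13
k = 13/1 = 13
A = 7×13 = 91, B = 3×13 = 39
= A = 91, B = 39

A = 91, B = 39


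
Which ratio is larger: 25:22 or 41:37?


25/22 = 1.1364
41/37 = 1.1081
1.1364 > 1.1081, so 25:22 is greater
= 25:22

25:22


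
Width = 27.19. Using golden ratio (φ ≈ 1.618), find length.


φ = (1 + √5) / 2 ≈ 1.618
Length = width × φ = 27.19 × 1.618 = 43.99342
≈ 43.99

43.99


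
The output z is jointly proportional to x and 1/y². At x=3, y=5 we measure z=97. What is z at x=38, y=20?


z = k·x/y²
Solve for k using the known point: k = z·y²/x = 97×25/3 = 2425/3 ≈ 808.3333
Now evaluate at x=38, y=20:
z = k × 38 / 400 = (2425 × 38) / (3 × 400) = 92150/1200
≈ 76.7917

76.7917


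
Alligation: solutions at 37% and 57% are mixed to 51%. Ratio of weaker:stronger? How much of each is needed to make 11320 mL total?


Let x parts of 37% mix with y parts of 57%.
37x + 57y = 51(x + y)
37x + 57y = 51x + 51y
x(37 - 51) = y(51 - 57)
x/y = (57 - 51)/(51 - 37) = 6/14
Simplify: 3:7
Total parts = 10; one part = 11320/10 = 1132.00 mL
37% solution: 3×1132.00 = 3396.00 mL
57% solution: 7×1132.00 = 7924.00 mL
= ratio 3:7; 3396.00 mL and 7924.00 mL

ratio 3:7; 3396.00 mL and 7924.00 mL


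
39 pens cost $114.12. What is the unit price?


Unit rate = total / quantity
= 114.12 / 39
= $2.93 per unit

$2.93 per unit


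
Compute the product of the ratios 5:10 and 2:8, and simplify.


Compound ratio = (5×2) : (10×8)
= 10:80
GCD = 10
= 1:8

1:8


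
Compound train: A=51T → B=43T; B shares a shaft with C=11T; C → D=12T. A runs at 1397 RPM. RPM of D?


Stage 1: RPM_B = RPM_A × t_A/t_B = 1397 × 51/43 = 71247/43 ≈ 1656.91
B and C share a shaft → RPM_C = RPM_B
Stage 2: RPM_D = RPM_C × t_C/t_D = RPM_A × (t_A×t_C)/(t_B×t_D)
Overall ratio = (51×11)/(43×12) = 561/516
RPM_D = 1397 × 561/516 = 783717/516
≈ 1518.83 RPM

1518.83 RPM


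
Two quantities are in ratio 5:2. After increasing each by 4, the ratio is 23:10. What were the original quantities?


Let A = 5k, B = 2k.
(5k + 4) / (2k + 4) = 23/10
Cross-multiply: 10(5k + 4) = 23(2k + 4)
50k + 40 = 46k + 92
50k - 46k = 92 - 40
4k = 52
k = 52/4 = 13
A = 5×13 = 65, B = 2×13 = 26
= A = 65, B = 26

A = 65, B = 26


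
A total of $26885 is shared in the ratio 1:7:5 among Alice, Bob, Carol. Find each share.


Total parts = 1 + 7 + 5 = 13
Alice: 26885 × 1/13 = 2068.08
Bob: 26885 × 7/13 = 14476.54
Carol: 26885 × 5/13 = 10340.38
= Alice: $2068.08, Bob: $14476.54, Carol: $10340.38

Alice: $2068.08, Bob: $14476.54, Carol: $10340.38


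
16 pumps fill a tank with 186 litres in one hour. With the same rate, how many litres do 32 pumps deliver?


Direct proportion: y/x = constant
k = 186/16 = 11.6250
y₂ = k × 32 = 186 × 32 / 16 = 5952/16
= 372.00

372.00


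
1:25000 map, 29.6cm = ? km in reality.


Real distance = map distance × scale
= 29.6cm × 25000
= 740000 cm = 7400.0 m
= 7.400 km

7.400 km


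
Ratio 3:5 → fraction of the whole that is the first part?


Total parts = 3 + 5 = 8
First part: 3/8 = 3/8
= 3/8

3/8


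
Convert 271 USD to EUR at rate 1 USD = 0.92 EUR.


Amount × rate = 271 × 0.92
= 249.32 EUR

249.32 EUR


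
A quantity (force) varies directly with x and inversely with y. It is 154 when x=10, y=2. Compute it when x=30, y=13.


z = k·x/y
Solve for k using the known point: k = z·y/x = 154×2/10 = 308/10 = 30.8000
Now evaluate at x=30, y=13:
z = k × 30 / 13 = (308 × 30) / (10 × 13) = 9240/130
≈ 71.0769

71.0769


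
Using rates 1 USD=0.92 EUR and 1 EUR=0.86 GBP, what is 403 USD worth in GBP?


Step 1: 403 USD × 0.92 = 370.76 EUR
Step 2: 370.76 EUR × 0.86 = 318.85 GBP
Implied rate USD→GBP = 0.92 × 0.86 = 0.7912
= 318.85 GBP

318.85 GBP


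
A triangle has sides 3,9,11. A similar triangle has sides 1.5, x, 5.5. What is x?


Scale factor = 1.5/3 = 0.5
Missing side = 9 × 0.5
= 4.5

4.5


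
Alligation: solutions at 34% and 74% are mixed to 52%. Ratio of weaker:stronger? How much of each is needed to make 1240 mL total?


Let x parts of 34% mix with y parts of 74%.
34x + 74y = 52(x + y)
34x + 74y = 52x + 52y
x(34 - 52) = y(52 - 74)
x/y = (74 - 52)/(52 - 34) = 22/18
Simplify: 11:9
Total parts = 20; one part = 1240/20 = 62.00 mL
34% solution: 11×62.00 = 682.00 mL
74% solution: 9×62.00 = 558.00 mL
= ratio 11:9; 682.00 mL and 558.00 mL

ratio 11:9; 682.00 mL and 558.00 mL


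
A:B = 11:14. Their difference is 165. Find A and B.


Let A = 11k, B = 14k.
14k - 11k = 165
3k = 165 → k = 165/3 = 55
A = 11×55 = 605, B = 14×55 = 770
= A = 605, B = 770

A = 605, B = 770


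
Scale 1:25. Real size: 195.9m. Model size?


Model size = real / scale
= 195.9 / 25
= 7.8360 m

7.8360 m


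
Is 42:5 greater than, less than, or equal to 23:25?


42/5 = 8.4000
23/25 = 0.9200
8.4000 > 0.9200, so 42:5 is greater
= greater than

greater than


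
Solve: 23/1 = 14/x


Cross multiply: 23 × x = 1 × 14
23x = 14
x = 14 / 23
= 0.61

0.61


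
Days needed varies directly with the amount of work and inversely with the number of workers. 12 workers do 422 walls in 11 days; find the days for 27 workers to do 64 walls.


Days ∝ work / workers, so d₂ = d₁ × (m₁/m₂) × (w₂/w₁)
Workers factor (inverse): 12/27 ≈ 0.4444
Work factor (direct): 64/422 ≈ 0.1517
d₂ = 11 × 12/27 × 64/422 = (11 × 12 × 64) / (27 × 422) = 8448/11394
≈ 0.74 days

0.74 days


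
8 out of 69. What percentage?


Percentage = (part / whole) × 100
= (8 / 69) × 100
≈ 11.59%

11.59%


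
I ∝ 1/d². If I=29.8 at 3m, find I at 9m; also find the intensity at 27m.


I₁d₁² = I₂d₂²
I at 9m = 29.8 × (3/9)² = 29.8 × 9/81 = 268.2/81 ≈ 3.3111
I at 27m = 29.8 × (3/27)² = 29.8 × 9/729 = 268.2/729 ≈ 0.3679
= 3.3111 and 0.3679

3.3111 and 0.3679


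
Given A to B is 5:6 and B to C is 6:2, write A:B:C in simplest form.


Match B: multiply A:B by 6 → 30:36
Multiply B:C by 6 → 36:12
Combined: 30:36:12
GCD = 6
= 5:6:2

5:6:2


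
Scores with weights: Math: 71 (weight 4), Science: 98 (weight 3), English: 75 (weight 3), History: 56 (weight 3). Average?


Numerator = 71×4 + 98×3 + 75×3 + 56×3
= 284 + 294 + 225 + 168
= 971
Total weight = 13
Weighted avg = 971/13
= 74.69

74.69


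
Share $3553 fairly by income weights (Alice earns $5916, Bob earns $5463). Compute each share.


Total income = 5916 + 5463 = $11379
Alice: $3553 × 5916/11379 = $1847.22
Bob: $3553 × 5463/11379 = $1705.78
= Alice: $1847.22, Bob: $1705.78

Alice: $1847.22, Bob: $1705.78


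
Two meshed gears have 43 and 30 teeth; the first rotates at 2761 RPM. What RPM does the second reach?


Gear ratio = 43:30 = 43:30
RPM_B = RPM_A × (teeth_A / teeth_B)
= 2761 × (43/30)
= 3957.4 RPM

3957.4 RPM


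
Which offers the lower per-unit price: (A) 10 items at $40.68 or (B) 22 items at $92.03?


Deal A: $40.68/10 = $4.0680/unit
Deal B: $92.03/22 = $4.1832/unit
A is cheaper per unit
= Deal A

Deal A


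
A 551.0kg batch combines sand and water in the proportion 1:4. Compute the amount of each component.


Total parts = 1 + 4 = 5
sand: 551.0 × 1/5 = 110.2kg
water: 551.0 × 4/5 = 440.8kg
= 110.2kg and 440.8kg

110.2kg and 440.8kg


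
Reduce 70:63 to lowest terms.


GCD(70, 63) = 7
70/7 : 63/7
= 10:9

10:9


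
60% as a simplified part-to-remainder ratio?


60% means 60 parts out of 100; remainder = 40
Part : remainder = 60:40
GCD = 20
= 3:2

3:2


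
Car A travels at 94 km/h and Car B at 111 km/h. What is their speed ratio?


Ratio = 94:111
GCD = 1
Simplified = 94:111
Time ratio (same distance) = 111:94
Speed ratio = 94:111

94:111


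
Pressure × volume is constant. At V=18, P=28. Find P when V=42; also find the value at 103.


Inverse proportion: x × y = constant
k = 18 × 28 = 504
At x=42: k/42 = 12.00
At x=103: k/103 = 4.89
= 12.00 and 4.89

12.00 and 4.89


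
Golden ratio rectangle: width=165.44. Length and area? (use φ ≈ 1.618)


φ = (1 + √5) / 2 ≈ 1.618
Length = width × φ = 165.44 × 1.618 = 267.68192
≈ 267.68
Area = width × length = 165.44 × 267.68192 = 44285.2968448 ≈ 44285.30
= Length: 267.68, Area: 44285.30

Length: 267.68, Area: 44285.30


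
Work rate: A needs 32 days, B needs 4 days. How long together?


Rate of A = 1/32 per day
Rate of B = 1/4 per day
Combined rate = 1/32 + 1/4 = 36/128 ≈ 0.2813 per day
Days = 1 / combined rate = 128/36
≈ 3.56 days

3.56 days


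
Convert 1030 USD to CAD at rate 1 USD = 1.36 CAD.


Amount × rate = 1030 × 1.36
= 1400.80 CAD

1400.80 CAD


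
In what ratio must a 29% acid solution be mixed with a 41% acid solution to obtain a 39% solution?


Let x parts of 29% mix with y parts of 41%.
29x + 41y = 39(x + y)
29x + 41y = 39x + 39y
x(29 - 39) = y(39 - 41)
x/y = (41 - 39)/(39 - 29) = 2/10
Simplify: 1:5
= 1:5

1:5


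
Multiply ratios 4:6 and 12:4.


Compound ratio = (4×12) : (6×4)
= 48:24
GCD = 24
= 2:1

2:1


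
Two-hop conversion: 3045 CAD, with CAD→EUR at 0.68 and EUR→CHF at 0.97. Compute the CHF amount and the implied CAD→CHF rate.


Step 1: 3045 CAD × 0.68 = 2070.60 EUR
Step 2: 2070.60 EUR × 0.97 = 2008.48 CHF
Implied rate CAD→CHF = 0.68 × 0.97 = 0.6596
= 2008.48 CHF; implied rate 0.6596 CHF/CAD

2008.48 CHF; implied rate 0.6596 CHF/CAD


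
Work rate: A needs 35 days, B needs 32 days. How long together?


Rate of A = 1/35 per day
Rate of B = 1/32 per day
Combined rate = 1/35 + 1/32 = 67/1120 ≈ 0.0598 per day
Days = 1 / combined rate = 1120/67
≈ 16.72 days

16.72 days


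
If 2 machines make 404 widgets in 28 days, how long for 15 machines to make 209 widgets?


Days ∝ work / workers, so d₂ = d₁ × (m₁/m₂) × (w₂/w₁)
Workers factor (inverse): 2/15 ≈ 0.1333
Work factor (direct): 209/404 ≈ 0.5173
d₂ = 28 × 2/15 × 209/404 = (28 × 2 × 209) / (15 × 404) = 11704/6060
≈ 1.93 days

1.93 days


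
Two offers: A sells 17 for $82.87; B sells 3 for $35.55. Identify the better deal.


Deal A: $82.87/17 = $4.8747/unit
Deal B: $35.55/3 = $11.8500/unit
A is cheaper per unit
= Deal A

Deal A


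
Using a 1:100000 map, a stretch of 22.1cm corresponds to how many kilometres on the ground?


Real distance = map distance × scale
= 22.1cm × 100000
= 2210000 cm = 22100.0 m
= 22.100 km

22.100 km


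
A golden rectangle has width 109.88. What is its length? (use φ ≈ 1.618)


φ = (1 + √5) / 2 ≈ 1.618
Length = width × φ = 109.88 × 1.618 = 177.78584
≈ 177.79

177.79


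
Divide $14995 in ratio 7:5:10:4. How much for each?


Total parts = 7 + 5 + 10 + 4 = 26
Part 1: 14995 × 7/26 = 4037.12
Part 2: 14995 × 5/26 = 2883.65
Part 3: 14995 × 10/26 = 5767.31
Part 4: 14995 × 4/26 = 2306.92
= Part 1: $4037.12, Part 2: $2883.65, Part 3: $5767.31, Part 4: $2306.92

Part 1: $4037.12, Part 2: $2883.65, Part 3: $5767.31, Part 4: $2306.92


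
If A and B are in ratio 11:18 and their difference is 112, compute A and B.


Let A = 11k, B = 18k.
18k - 11k = 112
7k = 112 → k = 112/7 = 16
A = 11×16 = 176, B = 18×16 = 288
= A = 176, B = 288

A = 176, B = 288


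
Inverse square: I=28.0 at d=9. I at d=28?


I₁d₁² = I₂d₂²
I₂ = I₁ × (d₁/d₂)²
= 28.0 × (9/28)²
= 28.0 × 81/784
= 2268/784
≈ 2.8929

2.8929


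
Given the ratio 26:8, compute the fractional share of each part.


Total parts = 26 + 8 = 34
First part: 26/34 = 13/17
Second part: 8/34 = 4/17
= 13/17 and 4/17

13/17 and 4/17


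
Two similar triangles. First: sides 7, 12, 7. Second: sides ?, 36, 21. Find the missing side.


Scale factor = 36/12 = 3
Missing side = 7 × 3
= 21.0

21.0


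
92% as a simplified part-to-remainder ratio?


92% means 92 parts out of 100; remainder = 8
Part : remainder = 92:8
GCD = 4
= 23:2

23:2


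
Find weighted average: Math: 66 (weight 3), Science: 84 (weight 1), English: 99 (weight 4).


Numerator = 66×3 + 84×1 + 99×4
= 198 + 84 + 396
= 678
Total weight = 8
Weighted avg = 678/8
= 84.75

84.75


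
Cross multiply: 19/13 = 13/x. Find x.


Cross multiply: 19 × x = 13 × 13
19x = 169
x = 169 / 19
= 8.89

8.89


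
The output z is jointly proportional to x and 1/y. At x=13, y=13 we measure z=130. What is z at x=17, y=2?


z = k·x/y
Solve for k using the known point: k = z·y/x = 130×13/13 = 1690/13 = 130.0000
Now evaluate at x=17, y=2:
z = k × 17 / 2 = (1690 × 17) / (13 × 2) = 28730/26
= 1105.0000

1105.0000


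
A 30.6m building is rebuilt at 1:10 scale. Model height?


Model size = real / scale
= 30.6 / 10
= 3.0600 m

3.0600 m


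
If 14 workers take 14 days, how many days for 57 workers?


Inverse proportion: x × y = constant
k = 14 × 14 = 196
y₂ = k / 57 = 196 / 57
= 3.44

3.44


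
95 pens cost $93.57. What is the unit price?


Unit rate = total / quantity
= 93.57 / 95
= $0.98 per unit

$0.98 per unit


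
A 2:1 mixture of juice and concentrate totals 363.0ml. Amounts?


Total parts = 2 + 1 = 3
juice: 363.0 × 2/3 = 242.0ml
concentrate: 363.0 × 1/3 = 121.0ml
= 242.0ml and 121.0ml

242.0ml and 121.0ml


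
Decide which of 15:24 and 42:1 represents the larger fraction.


15/24 = 0.6250
42/1 = 42.0000
0.6250 < 42.0000, so 15:24 is less
= 42:1

42:1


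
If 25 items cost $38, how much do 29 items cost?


Direct proportion: y/x = constant
k = 38/25 = 1.5200
y₂ = k × 29 = 38 × 29 / 25 = 1102/25
= 44.08

44.08


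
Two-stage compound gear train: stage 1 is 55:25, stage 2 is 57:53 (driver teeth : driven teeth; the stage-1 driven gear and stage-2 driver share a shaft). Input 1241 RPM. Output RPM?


Stage 1: RPM_B = RPM_A × t_A/t_B = 1241 × 55/25 = 68255/25 = 2730.20
B and C share a shaft → RPM_C = RPM_B
Stage 2: RPM_D = RPM_C × t_C/t_D = RPM_A × (t_A×t_C)/(t_B×t_D)
Overall ratio = (55×57)/(25×53) = 3135/1325
RPM_D = 1241 × 3135/1325 = 3890535/1325
≈ 2936.25 RPM

2936.25 RPM


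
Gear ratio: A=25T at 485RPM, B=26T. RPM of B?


Gear ratio = 25:26 = 25:26
RPM_B = RPM_A × (teeth_A / teeth_B)
= 485 × (25/26)
= 466.3 RPM

466.3 RPM


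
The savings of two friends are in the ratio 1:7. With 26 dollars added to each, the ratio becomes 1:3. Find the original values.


Let A = 1k, B = 7k.
(1k + 26) / (7k + 26) = 1/3
Cross-multiply: 3(1k + 26) = 1(7k + 26)
3k + 78 = 7k + 26
3k - 7k = 26 - 78
-4k = -52
k = -52/-4 = 13
A = 1×13 = 13, B = 7×13 = 91
= A = 13, B = 91

A = 13, B = 91


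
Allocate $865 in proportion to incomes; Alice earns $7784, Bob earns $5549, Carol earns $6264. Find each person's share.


Total income = 7784 + 5549 + 6264 = $19597
Alice: $865 × 7784/19597 = $343.58
Bob: $865 × 5549/19597 = $244.93
Carol: $865 × 6264/19597 = $276.49
= Alice: $343.58, Bob: $244.93, Carol: $276.49

Alice: $343.58, Bob: $244.93, Carol: $276.49


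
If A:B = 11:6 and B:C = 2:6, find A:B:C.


Match B: multiply A:B by 2 → 22:12
Multiply B:C by 6 → 12:36
Combined: 22:12:36
GCD = 2
= 11:6:18

11:6:18


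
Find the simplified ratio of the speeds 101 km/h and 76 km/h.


Ratio = 101:76
GCD = 1
Simplified = 101:76
Time ratio (same distance) = 76:101
Speed ratio = 101:76

101:76


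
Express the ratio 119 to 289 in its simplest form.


GCD(119, 289) = 17
119/17 : 289/17
= 7:17

7:17


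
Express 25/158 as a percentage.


Percentage = (part / whole) × 100
= (25 / 158) × 100
≈ 15.82%

15.82%


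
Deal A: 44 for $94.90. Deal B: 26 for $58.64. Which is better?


Deal A: $94.90/44 = $2.1568/unit
Deal B: $58.64/26 = $2.2554/unit
A is cheaper per unit
= Deal A

Deal A


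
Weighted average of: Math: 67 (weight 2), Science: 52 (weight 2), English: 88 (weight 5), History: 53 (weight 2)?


Numerator = 67×2 + 52×2 + 88×5 + 53×2
= 134 + 104 + 440 + 106
= 784
Total weight = 11
Weighted avg = 784/11
= 71.27

71.27


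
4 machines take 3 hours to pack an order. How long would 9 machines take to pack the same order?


Inverse proportion: x × y = constant
k = 4 × 3 = 12
y₂ = k / 9 = 12 / 9
= 1.33

1.33


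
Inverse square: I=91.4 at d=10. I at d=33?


I₁d₁² = I₂d₂²
I₂ = I₁ × (d₁/d₂)²
= 91.4 × (10/33)²
= 91.4 × 100/1089
= 9140/1089
≈ 8.3930

8.3930


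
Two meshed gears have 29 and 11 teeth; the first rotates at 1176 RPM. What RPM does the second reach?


Gear ratio = 29:11 = 29:11
RPM_B = RPM_A × (teeth_A / teeth_B)
= 1176 × (29/11)
= 3100.4 RPM

3100.4 RPM


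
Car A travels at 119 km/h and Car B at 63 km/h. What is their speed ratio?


Ratio = 119:63
GCD = 7
Simplified = 17:9
Time ratio (same distance) = 9:17
Speed ratio = 17:9

17:9


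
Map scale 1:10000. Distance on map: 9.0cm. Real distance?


Real distance = map distance × scale
= 9.0cm × 10000
= 90000 cm = 900.0 m
= 0.900 km

0.900 km


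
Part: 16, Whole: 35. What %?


Percentage = (part / whole) × 100
= (16 / 35) × 100
≈ 45.71%

45.71%


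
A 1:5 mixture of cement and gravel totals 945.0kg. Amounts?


Total parts = 1 + 5 = 6
cement: 945.0 × 1/6 = 157.5kg
gravel: 945.0 × 5/6 = 787.5kg
= 157.5kg and 787.5kg

157.5kg and 787.5kg


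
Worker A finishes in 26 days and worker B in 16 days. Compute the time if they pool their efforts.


Rate of A = 1/26 per day
Rate of B = 1/16 per day
Combined rate = 1/26 + 1/16 = 42/416 ≈ 0.1010 per day
Days = 1 / combined rate = 416/42
≈ 9.90 days

9.90 days


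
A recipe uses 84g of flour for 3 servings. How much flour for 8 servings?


Direct proportion: y/x = constant
k = 84/3 = 28.0000
y₂ = k × 8 = 84 × 8 / 3 = 672/3
= 224.00

224.00


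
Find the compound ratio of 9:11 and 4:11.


Compound ratio = (9×4) : (11×11)
= 36:121
GCD = 1
= 36:121

36:121


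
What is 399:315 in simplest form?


GCD(399, 315) = 21
399/21 : 315/21
= 19:15

19:15


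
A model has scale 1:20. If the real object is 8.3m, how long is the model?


Model size = real / scale
= 8.3 / 20
= 0.4150 m

0.4150 m


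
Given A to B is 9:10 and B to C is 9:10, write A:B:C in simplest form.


Match B: multiply A:B by 9 → 81:90
Multiply B:C by 10 → 90:100
Combined: 81:90:100
GCD = 1
= 81:90:100

81:90:100


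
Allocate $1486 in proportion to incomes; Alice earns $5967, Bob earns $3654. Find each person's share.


Total income = 5967 + 3654 = $9621
Alice: $1486 × 5967/9621 = $921.63
Bob: $1486 × 3654/9621 = $564.37
= Alice: $921.63, Bob: $564.37

Alice: $921.63, Bob: $564.37


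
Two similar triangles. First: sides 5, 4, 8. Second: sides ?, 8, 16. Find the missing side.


Scale factor = 8/4 = 2
Missing side = 5 × 2
= 10.0

10.0


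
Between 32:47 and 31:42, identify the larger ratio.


32/47 = 0.6809
31/42 = 0.7381
0.6809 < 0.7381, so 32:47 is less
= 31:42

31:42


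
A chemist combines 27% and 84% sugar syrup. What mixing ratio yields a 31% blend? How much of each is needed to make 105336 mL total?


Let x parts of 27% mix with y parts of 84%.
27x + 84y = 31(x + y)
27x + 84y = 31x + 31y
x(27 - 31) = y(31 - 84)
x/y = (84 - 31)/(31 - 27) = 53/4
Simplify: 53:4
Total parts = 57; one part = 105336/57 = 1848.00 mL
27% solution: 53×1848.00 = 97944.00 mL
84% solution: 4×1848.00 = 7392.00 mL
= ratio 53:4; 97944.00 mL and 7392.00 mL

ratio 53:4; 97944.00 mL and 7392.00 mL


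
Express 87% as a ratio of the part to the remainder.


87% means 87 parts out of 100; remainder = 13
Part : remainder = 87:13
GCD = 1
= 87:13

87:13


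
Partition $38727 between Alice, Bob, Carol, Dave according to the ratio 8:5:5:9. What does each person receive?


Total parts = 8 + 5 + 5 + 9 = 27
Alice: 38727 × 8/27 = 11474.67
Bob: 38727 × 5/27 = 7171.67
Carol: 38727 × 5/27 = 7171.67
Dave: 38727 × 9/27 = 12909.00
= Alice: $11474.67, Bob: $7171.67, Carol: $7171.67, Dave: $12909.00

Alice: $11474.67, Bob: $7171.67, Carol: $7171.67, Dave: $12909.00


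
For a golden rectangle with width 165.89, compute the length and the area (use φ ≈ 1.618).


φ = (1 + √5) / 2 ≈ 1.618
Length = width × φ = 165.89 × 1.618 = 268.41002
≈ 268.41
Area = width × length = 165.89 × 268.41002 = 44526.5382178 ≈ 44526.54
= Length: 268.41, Area: 44526.54

Length: 268.41, Area: 44526.54


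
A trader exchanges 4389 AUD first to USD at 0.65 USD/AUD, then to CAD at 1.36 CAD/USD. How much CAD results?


Step 1: 4389 AUD × 0.65 = 2852.85 USD
Step 2: 2852.85 USD × 1.36 = 3879.88 CAD
Implied rate AUD→CAD = 0.65 × 1.36 = 0.8840
= 3879.88 CAD

3879.88 CAD


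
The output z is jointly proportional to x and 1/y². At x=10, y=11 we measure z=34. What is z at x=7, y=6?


z = k·x/y²
Solve for k using the known point: k = z·y²/x = 34×121/10 = 4114/10 = 411.4000
Now evaluate at x=7, y=6:
z = k × 7 / 36 = (4114 × 7) / (10 × 36) = 28798/360
≈ 79.9944

79.9944


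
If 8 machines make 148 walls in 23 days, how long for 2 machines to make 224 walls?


Days ∝ work / workers, so d₂ = d₁ × (m₁/m₂) × (w₂/w₁)
Workers factor (inverse): 8/2 = 4.0000
Work factor (direct): 224/148 ≈ 1.5135
d₂ = 23 × 8/2 × 224/148 = (23 × 8 × 224) / (2 × 148) = 41216/296
≈ 139.24 days

139.24 days


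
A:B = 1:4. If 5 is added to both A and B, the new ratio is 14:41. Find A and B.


Let A = 1k, B = 4k.
(1k + 5) / (4k + 5) = 14/41
Cross-multiply: 41(1k + 5) = 14(4k + 5)
41k + 205 = 56k + 70
41k - 56k = 70 - 205
-15k = -135
k = -135/-15 = 9
A = 1×9 = 9, B = 4×9 = 36
= A = 9, B = 36

A = 9, B = 36


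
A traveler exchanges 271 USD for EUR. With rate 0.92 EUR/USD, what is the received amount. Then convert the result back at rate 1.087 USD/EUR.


Amount × rate = 271 × 0.92 = 249.32 EUR
Round-trip: 249.32 × 1.087 = 271.01 USD
= 249.32 EUR, then 271.01 USD

249.32 EUR, then 271.01 USD


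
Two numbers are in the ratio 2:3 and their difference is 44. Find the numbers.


Let A = 2k, B = 3k.
3k - 2k = 44
1k = 44 → k = 44/1 = 44
A = 2×44 = 88, B = 3×44 = 132
= A = 88, B = 132

A = 88, B = 132


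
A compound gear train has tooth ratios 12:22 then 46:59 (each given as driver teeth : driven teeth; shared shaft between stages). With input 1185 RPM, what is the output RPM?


Stage 1: RPM_B = RPM_A × t_A/t_B = 1185 × 12/22 = 14220/22 ≈ 646.36
B and C share a shaft → RPM_C = RPM_B
Stage 2: RPM_D = RPM_C × t_C/t_D = RPM_A × (t_A×t_C)/(t_B×t_D)
Overall ratio = (12×46)/(22×59) = 552/1298
RPM_D = 1185 × 552/1298 = 654120/1298
≈ 503.94 RPM

503.94 RPM


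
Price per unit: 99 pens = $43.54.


Unit rate = total / quantity
= 43.54 / 99
= $0.44 per unit

$0.44 per unit


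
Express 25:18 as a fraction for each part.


Total parts = 25 + 18 = 43
First part: 25/43 = 25/43
Second part: 18/43 = 18/43
= 25/43 and 18/43

25/43 and 18/43


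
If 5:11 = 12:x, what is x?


Cross multiply: 5 × x = 11 × 12
5x = 132
x = 132 / 5
= 26.40

26.40


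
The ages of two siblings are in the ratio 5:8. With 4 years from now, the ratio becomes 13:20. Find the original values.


Let A = 5k, B = 8k.
(5k + 4) / (8k + 4) = 13/20
Cross-multiply: 20(5k + 4) = 13(8k + 4)
100k + 80 = 104k + 52
100k - 104k = 52 - 80
-4k = -28
k = -28/-4 = 7
A = 5×7 = 35, B = 8×7 = 56
= A = 35, B = 56

A = 35, B = 56


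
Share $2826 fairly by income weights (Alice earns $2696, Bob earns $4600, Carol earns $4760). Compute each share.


Total income = 2696 + 4600 + 4760 = $12056
Alice: $2826 × 2696/12056 = $631.96
Bob: $2826 × 4600/12056 = $1078.27
Carol: $2826 × 4760/12056 = $1115.77
= Alice: $631.96, Bob: $1078.27, Carol: $1115.77

Alice: $631.96, Bob: $1078.27, Carol: $1115.77


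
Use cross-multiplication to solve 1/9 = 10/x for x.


Cross multiply: 1 × x = 9 × 10
1x = 90
x = 90 / 1
= 90.00

90.00


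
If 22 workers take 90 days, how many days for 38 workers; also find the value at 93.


Inverse proportion: x × y = constant
k = 22 × 90 = 1980
At x=38: k/38 = 52.11
At x=93: k/93 = 21.29
= 52.11 and 21.29

52.11 and 21.29


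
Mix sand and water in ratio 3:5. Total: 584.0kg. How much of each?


Total parts = 3 + 5 = 8
sand: 584.0 × 3/8 = 219.0kg
water: 584.0 × 5/8 = 365.0kg
= 219.0kg and 365.0kg

219.0kg and 365.0kg


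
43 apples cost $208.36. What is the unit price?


Unit rate = total / quantity
= 208.36 / 43
= $4.85 per unit

$4.85 per unit


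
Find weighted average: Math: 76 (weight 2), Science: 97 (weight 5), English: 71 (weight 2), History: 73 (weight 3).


Numerator = 76×2 + 97×5 + 71×2 + 73×3
= 152 + 485 + 142 + 219
= 998
Total weight = 12
Weighted avg = 998/12
= 83.17

83.17


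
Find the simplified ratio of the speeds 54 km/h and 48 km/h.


Ratio = 54:48
GCD = 6
Simplified = 9:8
Time ratio (same distance) = 8:9
Speed ratio = 9:8

9:8


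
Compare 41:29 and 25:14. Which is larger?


41/29 = 1.4138
25/14 = 1.7857
1.4138 < 1.7857, so 41:29 is less
= 25:14

25:14


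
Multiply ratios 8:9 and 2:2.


Compound ratio = (8×2) : (9×2)
= 16:18
GCD = 2
= 8:9

8:9


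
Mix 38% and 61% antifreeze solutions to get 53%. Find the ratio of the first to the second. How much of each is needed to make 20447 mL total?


Let x parts of 38% mix with y parts of 61%.
38x + 61y = 53(x + y)
38x + 61y = 53x + 53y
x(38 - 53) = y(53 - 61)
x/y = (61 - 53)/(53 - 38) = 8/15
Simplify: 8:15
Total parts = 23; one part = 20447/23 = 889.00 mL
38% solution: 8×889.00 = 7112.00 mL
61% solution: 15×889.00 = 13335.00 mL
= ratio 8:15; 7112.00 mL and 13335.00 mL

ratio 8:15; 7112.00 mL and 13335.00 mL


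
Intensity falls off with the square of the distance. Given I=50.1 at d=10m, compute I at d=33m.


I₁d₁² = I₂d₂²
I₂ = I₁ × (d₁/d₂)²
= 50.1 × (10/33)²
= 50.1 × 100/1089
= 5010/1089
≈ 4.6006

4.6006


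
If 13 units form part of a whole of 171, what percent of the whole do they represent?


Percentage = (part / whole) × 100
= (13 / 171) × 100
≈ 7.60%

7.60%


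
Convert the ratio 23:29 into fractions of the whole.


Total parts = 23 + 29 = 52
First part: 23/52 = 23/52
Second part: 29/52 = 29/52
= 23/52 and 29/52

23/52 and 29/52


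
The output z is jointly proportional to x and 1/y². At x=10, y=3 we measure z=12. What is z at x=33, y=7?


z = k·x/y²
Solve for k using the known point: k = z·y²/x = 12×9/10 = 108/10 = 10.8000
Now evaluate at x=33, y=7:
z = k × 33 / 49 = (108 × 33) / (10 × 49) = 3564/490
≈ 7.2735

7.2735


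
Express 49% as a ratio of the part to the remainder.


49% means 49 parts out of 100; remainder = 51
Part : remainder = 49:51
GCD = 1
= 49:51

49:51


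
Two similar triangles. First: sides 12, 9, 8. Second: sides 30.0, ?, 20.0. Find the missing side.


Scale factor = 30.0/12 = 2.5
Missing side = 9 × 2.5
= 22.5

22.5


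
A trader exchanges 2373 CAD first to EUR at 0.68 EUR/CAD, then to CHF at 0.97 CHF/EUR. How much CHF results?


Step 1: 2373 CAD × 0.68 = 1613.64 EUR
Step 2: 1613.64 EUR × 0.97 = 1565.23 CHF
Implied rate CAD→CHF = 0.68 × 0.97 = 0.6596
= 1565.23 CHF

1565.23 CHF


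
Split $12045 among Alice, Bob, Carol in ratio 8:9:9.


Total parts = 8 + 9 + 9 = 26
Alice: 12045 × 8/26 = 3706.15
Bob: 12045 × 9/26 = 4169.42
Carol: 12045 × 9/26 = 4169.42
= Alice: $3706.15, Bob: $4169.42, Carol: $4169.42

Alice: $3706.15, Bob: $4169.42, Carol: $4169.42


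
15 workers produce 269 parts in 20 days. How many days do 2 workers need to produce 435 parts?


Days ∝ work / workers, so d₂ = d₁ × (m₁/m₂) × (w₂/w₁)
Workers factor (inverse): 15/2 = 7.5000
Work factor (direct): 435/269 ≈ 1.6171
d₂ = 20 × 15/2 × 435/269 = (20 × 15 × 435) / (2 × 269) = 130500/538
≈ 242.57 days

242.57 days


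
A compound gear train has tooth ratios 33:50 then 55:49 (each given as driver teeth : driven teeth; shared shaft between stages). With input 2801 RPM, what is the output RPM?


Stage 1: RPM_B = RPM_A × t_A/t_B = 2801 × 33/50 = 92433/50 = 1848.66
B and C share a shaft → RPM_C = RPM_B
Stage 2: RPM_D = RPM_C × t_C/t_D = RPM_A × (t_A×t_C)/(t_B×t_D)
Overall ratio = (33×55)/(50×49) = 1815/2450
RPM_D = 2801 × 1815/2450 = 5083815/2450
≈ 2075.03 RPM

2075.03 RPM


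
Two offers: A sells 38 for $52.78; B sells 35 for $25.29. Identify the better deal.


Deal A: $52.78/38 = $1.3889/unit
Deal B: $25.29/35 = $0.7226/unit
B is cheaper per unit
= Deal B

Deal B


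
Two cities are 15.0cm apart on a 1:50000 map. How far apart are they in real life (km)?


Real distance = map distance × scale
= 15.0cm × 50000
= 750000 cm = 7500.0 m
= 7.500 km

7.500 km


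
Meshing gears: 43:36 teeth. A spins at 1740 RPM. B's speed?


Gear ratio = 43:36 = 43:36
RPM_B = RPM_A × (teeth_A / teeth_B)
= 1740 × (43/36)
= 2078.3 RPM

2078.3 RPM


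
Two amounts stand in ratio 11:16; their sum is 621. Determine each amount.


Let A = 11k, B = 16k.
11k + 16k = 621
27k = 621 → k = 621/27 = 23
A = 11×23 = 253, B = 16×23 = 368
= A = 253, B = 368

A = 253, B = 368


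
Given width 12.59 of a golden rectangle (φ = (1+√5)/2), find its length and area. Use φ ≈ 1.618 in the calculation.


φ = (1 + √5) / 2 ≈ 1.618
Length = width × φ = 12.59 × 1.618 = 20.37062
≈ 20.37
Area = width × length = 12.59 × 20.37062 = 256.4661058 ≈ 256.47
= Length: 20.37, Area: 256.47

Length: 20.37, Area: 256.47


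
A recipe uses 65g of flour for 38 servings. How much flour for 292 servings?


Direct proportion: y/x = constant
k = 65/38 ≈ 1.7105
y₂ = k × 292 = 65 × 292 / 38 = 18980/38
≈ 499.47

499.47


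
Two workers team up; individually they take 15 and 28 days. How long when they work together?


Rate of A = 1/15 per day
Rate of B = 1/28 per day
Combined rate = 1/15 + 1/28 = 43/420 ≈ 0.1024 per day
Days = 1 / combined rate = 420/43
≈ 9.77 days

9.77 days


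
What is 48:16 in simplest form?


GCD(48, 16) = 16
48/16 : 16/16
= 3:1

3:1


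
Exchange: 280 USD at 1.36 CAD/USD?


Amount × rate = 280 × 1.36
= 380.80 CAD

380.80 CAD


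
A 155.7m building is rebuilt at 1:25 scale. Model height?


Model size = real / scale
= 155.7 / 25
= 6.2280 m

6.2280 m


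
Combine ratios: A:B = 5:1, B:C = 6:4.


Match B: multiply A:B by 6 → 30:6
Multiply B:C by 1 → 6:4
Combined: 30:6:4
GCD = 2
= 15:3:2

15:3:2


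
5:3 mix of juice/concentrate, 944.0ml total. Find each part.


Total parts = 5 + 3 = 8
juice: 944.0 × 5/8 = 590.0ml
concentrate: 944.0 × 3/8 = 354.0ml
= 590.0ml and 354.0ml

590.0ml and 354.0ml


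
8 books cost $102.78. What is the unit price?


Unit rate = total / quantity
= 102.78 / 8
= $12.85 per unit

$12.85 per unit


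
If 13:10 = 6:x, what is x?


Cross multiply: 13 × x = 10 × 6
13x = 60
x = 60 / 13
= 4.62

4.62


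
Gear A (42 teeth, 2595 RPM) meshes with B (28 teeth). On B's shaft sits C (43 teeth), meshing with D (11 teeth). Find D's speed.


Stage 1: RPM_B = RPM_A × t_A/t_B = 2595 × 42/28 = 108990/28 = 3892.50
B and C share a shaft → RPM_C = RPM_B
Stage 2: RPM_D = RPM_C × t_C/t_D = RPM_A × (t_A×t_C)/(t_B×t_D)
Overall ratio = (42×43)/(28×11) = 1806/308
RPM_D = 2595 × 1806/308 = 4686570/308
≈ 15216.14 RPM

15216.14 RPM
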